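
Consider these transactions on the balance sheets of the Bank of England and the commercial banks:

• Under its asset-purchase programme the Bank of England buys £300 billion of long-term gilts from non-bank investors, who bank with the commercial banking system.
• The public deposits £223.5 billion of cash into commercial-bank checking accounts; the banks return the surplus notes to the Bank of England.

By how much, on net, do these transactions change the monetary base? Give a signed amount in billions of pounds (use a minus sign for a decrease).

+£300 billion

Asset purchase (from non-banks) £300 billion: Bank of England balance sheet expands → +£300B.
Currency deposit £223.5 billion: just a shift between currency and reserves — both are base money → 0.
Net: 300 + 0 = +£300 billion.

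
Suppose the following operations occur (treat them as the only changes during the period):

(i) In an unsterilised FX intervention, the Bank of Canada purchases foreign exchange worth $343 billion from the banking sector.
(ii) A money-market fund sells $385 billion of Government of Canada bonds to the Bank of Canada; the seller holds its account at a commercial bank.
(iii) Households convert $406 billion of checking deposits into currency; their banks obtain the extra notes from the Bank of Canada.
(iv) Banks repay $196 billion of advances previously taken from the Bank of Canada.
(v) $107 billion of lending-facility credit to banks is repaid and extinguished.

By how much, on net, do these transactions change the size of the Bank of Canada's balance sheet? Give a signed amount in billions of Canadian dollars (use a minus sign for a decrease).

Bank of Canada balance sheet:
  Assets:      Securities +$385B, Loans to banks −$303B, Foreign assets +$343B
  Liabilities: Bank reserves +$19B, Currency in circulation +$406B
Commercial banking system:
  Assets:      Reserves at CB +$19B, Foreign assets −$343B
  Liabilities: Checkable deposits −$21B, Borrowings from CB −$303B
Change in total Bank of Canada assets = +$425 billion.

+$425 billion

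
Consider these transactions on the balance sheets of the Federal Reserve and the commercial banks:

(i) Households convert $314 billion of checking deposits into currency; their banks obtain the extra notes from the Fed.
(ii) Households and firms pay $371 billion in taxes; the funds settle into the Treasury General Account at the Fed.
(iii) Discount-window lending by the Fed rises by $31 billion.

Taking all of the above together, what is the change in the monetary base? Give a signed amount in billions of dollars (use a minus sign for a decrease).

Fed balance sheet:
  Assets:      Loans to banks +$31B
  Liabilities: Bank reserves −$654B, Currency in circulation +$314B, Government deposits +$371B
Monetary base = currency + reserves: +$314B + (−$654B) = -$340 billion.

-$340 billion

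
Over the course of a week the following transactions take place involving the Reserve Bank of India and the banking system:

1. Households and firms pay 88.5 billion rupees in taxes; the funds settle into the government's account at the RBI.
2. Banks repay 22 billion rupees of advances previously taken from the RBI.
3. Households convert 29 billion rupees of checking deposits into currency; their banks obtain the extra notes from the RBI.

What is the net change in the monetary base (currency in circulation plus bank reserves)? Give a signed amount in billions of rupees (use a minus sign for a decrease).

-110.5 billion

Government account inflow 88.5 billion rupees: reserves shift to a non-base liability → −88.5B.
Discount-window repayment 22 billion rupees: RBI balance sheet contracts → −22B.
Currency withdrawal 29 billion rupees: just a shift between currency and reserves — both are base money → 0.
Net: −88.5 − 22 + 0 = -110.5 billion.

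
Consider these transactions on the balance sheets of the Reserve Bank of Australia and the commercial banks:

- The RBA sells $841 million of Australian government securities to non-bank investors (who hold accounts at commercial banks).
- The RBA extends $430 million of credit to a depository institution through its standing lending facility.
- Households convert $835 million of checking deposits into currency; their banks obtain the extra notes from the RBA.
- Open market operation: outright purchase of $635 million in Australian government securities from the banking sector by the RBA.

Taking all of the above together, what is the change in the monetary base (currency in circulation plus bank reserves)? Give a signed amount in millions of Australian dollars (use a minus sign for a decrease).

+$224 million

Asset sale (to non-banks) $841 million: RBA balance sheet contracts → −$841M.
Discount-window loan $430 million: RBA balance sheet expands → +$430M.
Currency withdrawal $835 million: just a shift between currency and reserves — both are base money → 0.
OMO purchase (from banks) $635 million: RBA balance sheet expands → +$635M.
Net: −841 + 430 + 0 + 635 = +$224 million.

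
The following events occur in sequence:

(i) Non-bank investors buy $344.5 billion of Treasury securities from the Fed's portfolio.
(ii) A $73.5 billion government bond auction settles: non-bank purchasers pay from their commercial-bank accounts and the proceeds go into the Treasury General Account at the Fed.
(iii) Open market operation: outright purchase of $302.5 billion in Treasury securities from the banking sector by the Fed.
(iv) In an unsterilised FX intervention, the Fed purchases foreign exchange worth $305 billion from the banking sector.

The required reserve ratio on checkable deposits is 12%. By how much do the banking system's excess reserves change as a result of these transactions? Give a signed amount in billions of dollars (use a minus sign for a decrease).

+$239.66 billion

Asset sale (to non-banks) $344.5 billion: reserves −$344.5B, deposits −$344.5B.
Government account inflow $73.5 billion: reserves −$73.5B, deposits −$73.5B.
OMO purchase (from banks) $302.5 billion: reserves +$302.5B, deposits 0.
FX purchase $305 billion: reserves +$305B, deposits 0.
Totals: Δreserves = +$189.5B, Δdeposits = −$418B.
Δrequired reserves = 12% × −$418B = −$50.16B.
Δexcess reserves = Δreserves − Δrequired = +$189.5B − (−$50.16B) = +$239.66 billion.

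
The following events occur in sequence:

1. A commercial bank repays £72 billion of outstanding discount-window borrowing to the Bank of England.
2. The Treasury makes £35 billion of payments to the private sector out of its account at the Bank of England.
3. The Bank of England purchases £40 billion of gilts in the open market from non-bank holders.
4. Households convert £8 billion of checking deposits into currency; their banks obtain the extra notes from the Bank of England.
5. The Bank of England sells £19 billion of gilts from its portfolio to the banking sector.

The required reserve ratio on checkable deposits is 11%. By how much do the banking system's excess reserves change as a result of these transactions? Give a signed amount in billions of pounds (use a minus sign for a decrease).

Discount-window repayment £72 billion: reserves −£72B, deposits 0.
Government spending £35 billion: reserves +£35B, deposits +£35B.
Asset purchase (from non-banks) £40 billion: reserves +£40B, deposits +£40B.
Currency withdrawal £8 billion: reserves −£8B, deposits −£8B.
OMO sale (to banks) £19 billion: reserves −£19B, deposits 0.
Totals: Δreserves = −£24B, Δdeposits = +£67B.
Δrequired reserves = 11% × +£67B = +£7.37B.
Δexcess reserves = Δreserves − Δrequired = −£24B − (+£7.37B) = -£31.37 billion.

-£31.37 billion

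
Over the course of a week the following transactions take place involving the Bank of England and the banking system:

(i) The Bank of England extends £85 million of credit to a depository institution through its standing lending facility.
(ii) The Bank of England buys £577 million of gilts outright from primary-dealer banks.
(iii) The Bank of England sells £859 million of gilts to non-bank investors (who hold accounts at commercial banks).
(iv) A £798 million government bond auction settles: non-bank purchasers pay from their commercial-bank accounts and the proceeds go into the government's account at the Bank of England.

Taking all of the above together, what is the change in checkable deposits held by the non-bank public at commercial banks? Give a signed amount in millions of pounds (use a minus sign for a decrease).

Bank of England balance sheet:
  Assets:      Securities −£282M, Loans to banks +£85M
  Liabilities: Bank reserves −£995M, Government deposits +£798M
Commercial banking system:
  Assets:      Reserves at CB −£995M, Securities −£577M
  Liabilities: Checkable deposits −£1657M, Borrowings from CB +£85M
So the change in checkable deposits held by the non-bank public at commercial banks is -£1657 million.

-£1657 million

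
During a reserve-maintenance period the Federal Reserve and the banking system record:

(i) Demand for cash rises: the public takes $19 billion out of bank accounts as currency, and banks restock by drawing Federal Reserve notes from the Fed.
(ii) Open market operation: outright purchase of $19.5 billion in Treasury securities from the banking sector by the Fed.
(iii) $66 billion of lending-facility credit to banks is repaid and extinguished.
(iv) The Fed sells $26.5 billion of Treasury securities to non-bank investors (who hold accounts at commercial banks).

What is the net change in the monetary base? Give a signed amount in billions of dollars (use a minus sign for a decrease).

Fed balance sheet:
  Assets:      Securities −$7B, Loans to banks −$66B
  Liabilities: Bank reserves −$92B, Currency in circulation +$19B
Monetary base = currency + reserves: +$19B + (−$92B) = -$73 billion.

-$73 billion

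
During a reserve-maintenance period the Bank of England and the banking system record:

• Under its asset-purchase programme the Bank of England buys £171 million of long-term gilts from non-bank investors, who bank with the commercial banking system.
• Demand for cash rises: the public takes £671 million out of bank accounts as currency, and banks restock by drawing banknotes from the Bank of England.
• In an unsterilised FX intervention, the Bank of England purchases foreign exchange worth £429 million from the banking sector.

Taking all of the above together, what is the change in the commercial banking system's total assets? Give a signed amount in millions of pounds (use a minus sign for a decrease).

Asset purchase (from non-banks) £171 million: bank balance sheets expand → +£171M.
Currency withdrawal £671 million: bank balance sheets shrink → −£671M.
FX purchase £429 million: just an asset swap on bank balance sheets → 0.
Net: 171 − 671 + 0 = -£500 million.

-£500 million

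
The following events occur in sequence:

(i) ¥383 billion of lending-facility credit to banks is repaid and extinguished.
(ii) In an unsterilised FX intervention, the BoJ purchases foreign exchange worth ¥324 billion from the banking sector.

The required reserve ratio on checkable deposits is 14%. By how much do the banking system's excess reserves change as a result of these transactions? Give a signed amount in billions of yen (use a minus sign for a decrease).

Discount-window repayment ¥383 billion: reserves −¥383B, deposits 0.
FX purchase ¥324 billion: reserves +¥324B, deposits 0.
Totals: Δreserves = −¥59B, Δdeposits = 0.
Δrequired reserves = 14% × 0 = 0.
Δexcess reserves = Δreserves − Δrequired = −¥59B − (0) = -¥59 billion.

-¥59 billion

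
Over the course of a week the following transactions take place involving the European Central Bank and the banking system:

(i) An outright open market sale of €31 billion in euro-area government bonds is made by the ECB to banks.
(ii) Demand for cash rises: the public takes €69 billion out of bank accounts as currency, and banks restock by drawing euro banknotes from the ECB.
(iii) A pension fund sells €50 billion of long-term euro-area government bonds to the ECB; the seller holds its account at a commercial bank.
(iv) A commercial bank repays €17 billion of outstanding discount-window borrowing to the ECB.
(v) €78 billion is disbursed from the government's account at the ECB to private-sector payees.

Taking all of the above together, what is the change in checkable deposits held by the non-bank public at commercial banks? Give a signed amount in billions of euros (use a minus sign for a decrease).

+€59 billion

OMO sale (to banks) €31 billion: the counterparty is a bank, so public deposits are unchanged → 0.
Currency withdrawal €69 billion: non-bank counterparties' bank balances fall → −€69B.
Asset purchase (from non-banks) €50 billion: non-bank counterparties' bank balances rise → +€50B.
Discount-window repayment €17 billion: the counterparty is a bank, so public deposits are unchanged → 0.
Government spending €78 billion: non-bank counterparties' bank balances rise → +€78B.
Net: 0 − 69 + 50 + 0 + 78 = +€59 billion.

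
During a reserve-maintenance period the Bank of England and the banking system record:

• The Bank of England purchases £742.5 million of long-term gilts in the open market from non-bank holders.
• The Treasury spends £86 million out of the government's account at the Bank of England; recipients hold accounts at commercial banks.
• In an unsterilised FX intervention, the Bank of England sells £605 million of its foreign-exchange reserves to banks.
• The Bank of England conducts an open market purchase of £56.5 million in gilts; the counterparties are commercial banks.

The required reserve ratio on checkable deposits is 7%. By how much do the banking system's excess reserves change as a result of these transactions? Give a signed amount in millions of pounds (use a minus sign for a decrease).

+£222.005 million

Asset purchase (from non-banks) £742.5 million: reserves +£742.5M, deposits +£742.5M.
Government spending £86 million: reserves +£86M, deposits +£86M.
FX sale £605 million: reserves −£605M, deposits 0.
OMO purchase (from banks) £56.5 million: reserves +£56.5M, deposits 0.
Totals: Δreserves = +£280M, Δdeposits = +£828.5M.
Δrequired reserves = 7% × +£828.5M = +£57.995M.
Δexcess reserves = Δreserves − Δrequired = +£280M − (+£57.995M) = +£222.005 million.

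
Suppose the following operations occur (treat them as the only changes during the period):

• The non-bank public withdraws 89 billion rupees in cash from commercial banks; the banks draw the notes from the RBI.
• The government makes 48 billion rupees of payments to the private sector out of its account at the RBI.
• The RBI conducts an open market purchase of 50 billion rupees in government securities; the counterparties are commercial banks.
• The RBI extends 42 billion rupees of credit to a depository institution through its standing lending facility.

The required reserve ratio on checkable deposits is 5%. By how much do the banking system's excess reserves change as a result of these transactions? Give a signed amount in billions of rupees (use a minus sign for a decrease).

Currency withdrawal 89 billion rupees: reserves −89B, deposits −89B.
Government spending 48 billion rupees: reserves +48B, deposits +48B.
OMO purchase (from banks) 50 billion rupees: reserves +50B, deposits 0.
Discount-window loan 42 billion rupees: reserves +42B, deposits 0.
Totals: Δreserves = +51B, Δdeposits = −41B.
Δrequired reserves = 5% × −41B = −2.05B.
Δexcess reserves = Δreserves − Δrequired = +51B − (−2.05B) = +53.05 billion.

+53.05 billion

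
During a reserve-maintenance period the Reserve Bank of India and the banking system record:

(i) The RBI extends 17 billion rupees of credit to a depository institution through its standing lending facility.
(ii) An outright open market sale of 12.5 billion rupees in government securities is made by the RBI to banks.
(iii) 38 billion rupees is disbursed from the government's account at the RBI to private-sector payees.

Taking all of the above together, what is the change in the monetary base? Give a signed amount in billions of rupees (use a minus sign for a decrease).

+42.5 billion

RBI balance sheet:
  Assets:      Securities −12.5B, Loans to banks +17B
  Liabilities: Bank reserves +42.5B, Government deposits −38B
Monetary base = currency + reserves: 0 + (+42.5B) = +42.5 billion.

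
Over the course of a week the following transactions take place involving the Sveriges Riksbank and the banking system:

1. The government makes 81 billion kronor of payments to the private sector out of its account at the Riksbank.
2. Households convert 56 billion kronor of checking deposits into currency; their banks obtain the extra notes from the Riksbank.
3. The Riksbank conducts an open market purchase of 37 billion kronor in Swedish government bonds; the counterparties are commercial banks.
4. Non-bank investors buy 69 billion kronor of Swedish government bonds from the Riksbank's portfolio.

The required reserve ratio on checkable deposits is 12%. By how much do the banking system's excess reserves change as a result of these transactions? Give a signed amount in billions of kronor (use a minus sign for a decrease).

Government spending 81 billion kronor: reserves +81B, deposits +81B.
Currency withdrawal 56 billion kronor: reserves −56B, deposits −56B.
OMO purchase (from banks) 37 billion kronor: reserves +37B, deposits 0.
Asset sale (to non-banks) 69 billion kronor: reserves −69B, deposits −69B.
Totals: Δreserves = −7B, Δdeposits = −44B.
Δrequired reserves = 12% × −44B = −5.28B.
Δexcess reserves = Δreserves − Δrequired = −7B − (−5.28B) = -1.72 billion.

-1.72 billion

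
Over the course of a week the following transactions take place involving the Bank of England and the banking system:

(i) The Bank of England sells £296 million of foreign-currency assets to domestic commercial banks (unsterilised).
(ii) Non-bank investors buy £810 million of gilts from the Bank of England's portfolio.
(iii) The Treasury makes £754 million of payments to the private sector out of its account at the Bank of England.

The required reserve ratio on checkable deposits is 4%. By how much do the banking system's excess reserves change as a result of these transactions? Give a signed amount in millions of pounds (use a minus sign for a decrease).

-£349.76 million

FX sale £296 million: reserves −£296M, deposits 0.
Asset sale (to non-banks) £810 million: reserves −£810M, deposits −£810M.
Government spending £754 million: reserves +£754M, deposits +£754M.
Totals: Δreserves = −£352M, Δdeposits = −£56M.
Δrequired reserves = 4% × −£56M = −£2.24M.
Δexcess reserves = Δreserves − Δrequired = −£352M − (−£2.24M) = -£349.76 million.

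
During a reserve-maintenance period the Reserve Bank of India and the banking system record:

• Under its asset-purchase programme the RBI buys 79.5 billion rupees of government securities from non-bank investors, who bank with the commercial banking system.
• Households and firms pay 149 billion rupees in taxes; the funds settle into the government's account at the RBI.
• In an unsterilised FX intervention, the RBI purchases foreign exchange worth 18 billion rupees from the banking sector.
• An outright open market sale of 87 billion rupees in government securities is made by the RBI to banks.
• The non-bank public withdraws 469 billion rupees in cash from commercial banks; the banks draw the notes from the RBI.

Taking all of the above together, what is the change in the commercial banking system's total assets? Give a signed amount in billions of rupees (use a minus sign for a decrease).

Asset purchase (from non-banks) 79.5 billion rupees: bank balance sheets expand → +79.5B.
Government account inflow 149 billion rupees: bank balance sheets shrink → −149B.
FX purchase 18 billion rupees: just an asset swap on bank balance sheets → 0.
OMO sale (to banks) 87 billion rupees: just an asset swap on bank balance sheets → 0.
Currency withdrawal 469 billion rupees: bank balance sheets shrink → −469B.
Net: 79.5 − 149 + 0 + 0 − 469 = -538.5 billion.

-538.5 billion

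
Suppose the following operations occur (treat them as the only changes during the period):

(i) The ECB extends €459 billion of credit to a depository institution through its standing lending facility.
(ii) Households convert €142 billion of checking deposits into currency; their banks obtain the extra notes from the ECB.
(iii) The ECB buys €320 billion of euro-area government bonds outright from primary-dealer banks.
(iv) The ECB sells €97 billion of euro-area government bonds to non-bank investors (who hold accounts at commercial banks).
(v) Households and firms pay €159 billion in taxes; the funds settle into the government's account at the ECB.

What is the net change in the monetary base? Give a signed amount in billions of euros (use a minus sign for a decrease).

Discount-window loan €459 billion: ECB balance sheet expands → +€459B.
Currency withdrawal €142 billion: just a shift between currency and reserves — both are base money → 0.
OMO purchase (from banks) €320 billion: ECB balance sheet expands → +€320B.
Asset sale (to non-banks) €97 billion: ECB balance sheet contracts → −€97B.
Government account inflow €159 billion: reserves shift to a non-base liability → −€159B.
Net: 459 + 0 + 320 − 97 − 159 = +€523 billion.

+€523 billion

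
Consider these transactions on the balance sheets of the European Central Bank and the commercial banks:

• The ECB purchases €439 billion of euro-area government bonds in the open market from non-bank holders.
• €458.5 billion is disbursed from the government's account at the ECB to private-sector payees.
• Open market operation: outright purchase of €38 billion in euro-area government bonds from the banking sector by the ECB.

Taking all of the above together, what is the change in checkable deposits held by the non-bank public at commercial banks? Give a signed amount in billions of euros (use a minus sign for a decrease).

+€897.5 billion

ECB balance sheet:
  Assets:      Securities +€477B
  Liabilities: Bank reserves +€935.5B, Government deposits −€458.5B
Commercial banking system:
  Assets:      Reserves at CB +€935.5B, Securities −€38B
  Liabilities: Checkable deposits +€897.5B
So the change in checkable deposits held by the non-bank public at commercial banks is +€897.5 billion.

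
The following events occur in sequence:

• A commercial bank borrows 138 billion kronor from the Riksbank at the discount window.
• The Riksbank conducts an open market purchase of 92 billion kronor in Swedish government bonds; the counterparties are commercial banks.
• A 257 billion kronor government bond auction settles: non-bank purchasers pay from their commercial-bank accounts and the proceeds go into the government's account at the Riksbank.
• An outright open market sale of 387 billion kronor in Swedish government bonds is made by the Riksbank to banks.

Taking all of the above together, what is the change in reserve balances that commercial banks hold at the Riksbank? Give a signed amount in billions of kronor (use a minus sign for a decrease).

-414 billion

Riksbank balance sheet:
  Assets:      Securities −295B, Loans to banks +138B
  Liabilities: Bank reserves −414B, Government deposits +257B
Commercial banking system:
  Assets:      Reserves at CB −414B, Securities +295B
  Liabilities: Checkable deposits −257B, Borrowings from CB +138B
So the change in reserve balances that commercial banks hold at the Riksbank is -414 billion.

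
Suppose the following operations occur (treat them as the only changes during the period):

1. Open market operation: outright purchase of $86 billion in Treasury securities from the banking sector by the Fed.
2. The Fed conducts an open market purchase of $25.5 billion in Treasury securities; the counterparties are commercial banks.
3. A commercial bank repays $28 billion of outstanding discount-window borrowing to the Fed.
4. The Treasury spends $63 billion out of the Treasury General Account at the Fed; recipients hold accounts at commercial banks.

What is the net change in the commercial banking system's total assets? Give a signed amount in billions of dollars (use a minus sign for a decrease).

+$35 billion

Fed balance sheet:
  Assets:      Securities +$111.5B, Loans to banks −$28B
  Liabilities: Bank reserves +$146.5B, Government deposits −$63B
Commercial banking system:
  Assets:      Reserves at CB +$146.5B, Securities −$111.5B
  Liabilities: Checkable deposits +$63B, Borrowings from CB −$28B
Change in total bank assets = +$35 billion.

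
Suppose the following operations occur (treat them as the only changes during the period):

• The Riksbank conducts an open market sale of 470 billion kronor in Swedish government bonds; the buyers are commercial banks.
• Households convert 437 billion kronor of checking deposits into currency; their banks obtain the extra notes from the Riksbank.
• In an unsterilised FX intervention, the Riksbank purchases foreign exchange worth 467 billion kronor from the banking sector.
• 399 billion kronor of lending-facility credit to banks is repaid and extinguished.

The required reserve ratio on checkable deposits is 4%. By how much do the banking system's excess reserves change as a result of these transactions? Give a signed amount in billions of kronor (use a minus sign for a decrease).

-821.52 billion

OMO sale (to banks) 470 billion kronor: reserves −470B, deposits 0.
Currency withdrawal 437 billion kronor: reserves −437B, deposits −437B.
FX purchase 467 billion kronor: reserves +467B, deposits 0.
Discount-window repayment 399 billion kronor: reserves −399B, deposits 0.
Totals: Δreserves = −839B, Δdeposits = −437B.
Δrequired reserves = 4% × −437B = −17.48B.
Δexcess reserves = Δreserves − Δrequired = −839B − (−17.48B) = -821.52 billion.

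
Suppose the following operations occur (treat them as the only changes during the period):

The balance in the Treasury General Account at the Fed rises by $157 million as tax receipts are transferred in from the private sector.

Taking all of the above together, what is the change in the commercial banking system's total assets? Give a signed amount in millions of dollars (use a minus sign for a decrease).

Government account inflow $157 million: bank balance sheets shrink → −$157M.

-$157 million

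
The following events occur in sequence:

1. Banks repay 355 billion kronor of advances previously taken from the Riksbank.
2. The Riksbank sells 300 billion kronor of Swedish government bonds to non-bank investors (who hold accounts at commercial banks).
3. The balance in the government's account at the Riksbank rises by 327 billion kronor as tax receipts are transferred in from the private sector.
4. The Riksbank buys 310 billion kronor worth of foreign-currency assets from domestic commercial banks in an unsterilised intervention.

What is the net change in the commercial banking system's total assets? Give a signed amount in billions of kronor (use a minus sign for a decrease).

Riksbank balance sheet:
  Assets:      Securities −300B, Loans to banks −355B, Foreign assets +310B
  Liabilities: Bank reserves −672B, Government deposits +327B
Commercial banking system:
  Assets:      Reserves at CB −672B, Foreign assets −310B
  Liabilities: Checkable deposits −627B, Borrowings from CB −355B
Change in total bank assets = -982 billion.

-982 billion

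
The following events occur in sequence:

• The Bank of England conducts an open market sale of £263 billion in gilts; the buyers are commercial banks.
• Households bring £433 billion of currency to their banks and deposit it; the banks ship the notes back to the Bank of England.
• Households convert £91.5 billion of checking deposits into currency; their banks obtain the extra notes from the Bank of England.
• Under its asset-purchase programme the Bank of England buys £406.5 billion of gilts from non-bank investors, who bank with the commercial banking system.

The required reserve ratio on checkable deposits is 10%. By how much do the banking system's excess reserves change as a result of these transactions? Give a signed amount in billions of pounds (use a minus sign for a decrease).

+£410.2 billion

OMO sale (to banks) £263 billion: reserves −£263B, deposits 0.
Currency deposit £433 billion: reserves +£433B, deposits +£433B.
Currency withdrawal £91.5 billion: reserves −£91.5B, deposits −£91.5B.
Asset purchase (from non-banks) £406.5 billion: reserves +£406.5B, deposits +£406.5B.
Totals: Δreserves = +£485B, Δdeposits = +£748B.
Δrequired reserves = 10% × +£748B = +£74.8B.
Δexcess reserves = Δreserves − Δrequired = +£485B − (+£74.8B) = +£410.2 billion.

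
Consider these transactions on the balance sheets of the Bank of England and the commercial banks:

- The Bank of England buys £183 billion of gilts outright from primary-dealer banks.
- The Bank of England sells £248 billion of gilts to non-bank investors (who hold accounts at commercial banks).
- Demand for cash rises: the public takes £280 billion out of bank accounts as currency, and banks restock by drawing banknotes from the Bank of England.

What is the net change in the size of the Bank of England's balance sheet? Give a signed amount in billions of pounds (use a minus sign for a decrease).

-£65 billion

OMO purchase (from banks) £183 billion: a Bank of England asset is acquired → +£183B.
Asset sale (to non-banks) £248 billion: a Bank of England asset is shed → −£248B.
Currency withdrawal £280 billion: only the composition of liabilities changes → 0.
Net: 183 − 248 + 0 = -£65 billion.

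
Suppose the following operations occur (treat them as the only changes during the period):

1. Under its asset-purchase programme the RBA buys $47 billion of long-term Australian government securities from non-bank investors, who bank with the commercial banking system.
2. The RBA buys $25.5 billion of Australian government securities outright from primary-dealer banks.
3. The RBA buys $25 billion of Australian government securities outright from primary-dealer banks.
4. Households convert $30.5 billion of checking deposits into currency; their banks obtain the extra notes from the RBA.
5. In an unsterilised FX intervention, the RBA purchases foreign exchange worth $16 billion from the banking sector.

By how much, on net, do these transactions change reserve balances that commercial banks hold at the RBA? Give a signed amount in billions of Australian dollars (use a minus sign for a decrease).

+$83 billion

RBA balance sheet:
  Assets:      Securities +$97.5B, Foreign assets +$16B
  Liabilities: Bank reserves +$83B, Currency in circulation +$30.5B
Commercial banking system:
  Assets:      Reserves at CB +$83B, Securities −$50.5B, Foreign assets −$16B
  Liabilities: Checkable deposits +$16.5B
So the change in reserve balances that commercial banks hold at the RBA is +$83 billion.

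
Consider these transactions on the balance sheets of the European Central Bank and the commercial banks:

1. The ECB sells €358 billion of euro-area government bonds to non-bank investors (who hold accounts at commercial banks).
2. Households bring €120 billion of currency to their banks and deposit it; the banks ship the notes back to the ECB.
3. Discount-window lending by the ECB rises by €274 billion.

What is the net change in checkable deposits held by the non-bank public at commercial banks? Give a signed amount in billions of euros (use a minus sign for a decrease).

ECB balance sheet:
  Assets:      Securities −€358B, Loans to banks +€274B
  Liabilities: Bank reserves +€36B, Currency in circulation −€120B
Commercial banking system:
  Assets:      Reserves at CB +€36B
  Liabilities: Checkable deposits −€238B, Borrowings from CB +€274B
So the change in checkable deposits held by the non-bank public at commercial banks is -€238 billion.

-€238 billion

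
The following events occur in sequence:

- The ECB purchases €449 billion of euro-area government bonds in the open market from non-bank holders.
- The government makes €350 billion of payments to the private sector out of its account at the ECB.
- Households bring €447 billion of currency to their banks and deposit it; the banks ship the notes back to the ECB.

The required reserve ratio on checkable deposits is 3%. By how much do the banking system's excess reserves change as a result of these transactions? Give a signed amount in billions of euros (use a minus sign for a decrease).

Asset purchase (from non-banks) €449 billion: reserves +€449B, deposits +€449B.
Government spending €350 billion: reserves +€350B, deposits +€350B.
Currency deposit €447 billion: reserves +€447B, deposits +€447B.
Totals: Δreserves = +€1246B, Δdeposits = +€1246B.
Δrequired reserves = 3% × +€1246B = +€37.38B.
Δexcess reserves = Δreserves − Δrequired = +€1246B − (+€37.38B) = +€1208.62 billion.

+€1208.62 billion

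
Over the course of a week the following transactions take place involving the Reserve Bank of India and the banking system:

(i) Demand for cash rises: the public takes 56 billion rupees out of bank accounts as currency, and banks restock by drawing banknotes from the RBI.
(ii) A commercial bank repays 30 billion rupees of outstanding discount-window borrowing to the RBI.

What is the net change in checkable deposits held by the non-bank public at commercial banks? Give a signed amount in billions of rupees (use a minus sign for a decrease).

-56 billion

RBI balance sheet:
  Assets:      Loans to banks −30B
  Liabilities: Bank reserves −86B, Currency in circulation +56B
Commercial banking system:
  Assets:      Reserves at CB −86B
  Liabilities: Checkable deposits −56B, Borrowings from CB −30B
So the change in checkable deposits held by the non-bank public at commercial banks is -56 billion.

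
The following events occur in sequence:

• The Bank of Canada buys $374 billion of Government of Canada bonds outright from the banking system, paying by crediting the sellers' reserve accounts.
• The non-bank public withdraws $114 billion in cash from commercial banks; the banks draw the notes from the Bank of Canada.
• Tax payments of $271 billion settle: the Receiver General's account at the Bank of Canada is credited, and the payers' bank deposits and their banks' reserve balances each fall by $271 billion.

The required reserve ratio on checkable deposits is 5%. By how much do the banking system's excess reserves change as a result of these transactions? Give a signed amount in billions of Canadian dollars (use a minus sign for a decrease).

OMO purchase (from banks) $374 billion: reserves +$374B, deposits 0.
Currency withdrawal $114 billion: reserves −$114B, deposits −$114B.
Government account inflow $271 billion: reserves −$271B, deposits −$271B.
Totals: Δreserves = −$11B, Δdeposits = −$385B.
Δrequired reserves = 5% × −$385B = −$19.25B.
Δexcess reserves = Δreserves − Δrequired = −$11B − (−$19.25B) = +$8.25 billion.

+$8.25 billion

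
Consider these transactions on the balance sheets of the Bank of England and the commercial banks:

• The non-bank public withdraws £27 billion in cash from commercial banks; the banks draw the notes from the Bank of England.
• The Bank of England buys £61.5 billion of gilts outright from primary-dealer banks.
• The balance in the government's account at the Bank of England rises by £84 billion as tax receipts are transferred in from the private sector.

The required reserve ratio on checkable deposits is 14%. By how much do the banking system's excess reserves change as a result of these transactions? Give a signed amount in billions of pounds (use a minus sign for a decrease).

Currency withdrawal £27 billion: reserves −£27B, deposits −£27B.
OMO purchase (from banks) £61.5 billion: reserves +£61.5B, deposits 0.
Government account inflow £84 billion: reserves −£84B, deposits −£84B.
Totals: Δreserves = −£49.5B, Δdeposits = −£111B.
Δrequired reserves = 14% × −£111B = −£15.54B.
Δexcess reserves = Δreserves − Δrequired = −£49.5B − (−£15.54B) = -£33.96 billion.

-£33.96 billion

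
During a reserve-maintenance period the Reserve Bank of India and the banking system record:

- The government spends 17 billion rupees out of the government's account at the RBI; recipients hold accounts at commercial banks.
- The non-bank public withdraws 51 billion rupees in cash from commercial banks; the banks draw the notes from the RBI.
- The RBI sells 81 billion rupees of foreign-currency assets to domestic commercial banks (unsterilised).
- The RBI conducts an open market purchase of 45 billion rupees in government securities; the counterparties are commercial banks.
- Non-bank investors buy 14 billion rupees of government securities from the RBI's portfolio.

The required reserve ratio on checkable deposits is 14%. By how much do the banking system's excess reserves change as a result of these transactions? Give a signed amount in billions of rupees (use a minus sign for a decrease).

Government spending 17 billion rupees: reserves +17B, deposits +17B.
Currency withdrawal 51 billion rupees: reserves −51B, deposits −51B.
FX sale 81 billion rupees: reserves −81B, deposits 0.
OMO purchase (from banks) 45 billion rupees: reserves +45B, deposits 0.
Asset sale (to non-banks) 14 billion rupees: reserves −14B, deposits −14B.
Totals: Δreserves = −84B, Δdeposits = −48B.
Δrequired reserves = 14% × −48B = −6.72B.
Δexcess reserves = Δreserves − Δrequired = −84B − (−6.72B) = -77.28 billion.

-77.28 billion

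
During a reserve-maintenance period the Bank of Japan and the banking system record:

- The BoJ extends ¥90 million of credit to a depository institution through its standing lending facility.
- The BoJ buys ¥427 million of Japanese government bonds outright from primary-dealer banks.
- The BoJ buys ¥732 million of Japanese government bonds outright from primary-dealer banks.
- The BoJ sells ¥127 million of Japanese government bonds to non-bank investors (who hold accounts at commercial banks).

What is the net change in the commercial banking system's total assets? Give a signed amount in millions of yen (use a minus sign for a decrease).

Discount-window loan ¥90 million: bank balance sheets expand → +¥90M.
OMO purchase (from banks) ¥427 million: just an asset swap on bank balance sheets → 0.
OMO purchase (from banks) ¥732 million: just an asset swap on bank balance sheets → 0.
Asset sale (to non-banks) ¥127 million: bank balance sheets shrink → −¥127M.
Net: 90 + 0 + 0 − 127 = -¥37 million.

-¥37 million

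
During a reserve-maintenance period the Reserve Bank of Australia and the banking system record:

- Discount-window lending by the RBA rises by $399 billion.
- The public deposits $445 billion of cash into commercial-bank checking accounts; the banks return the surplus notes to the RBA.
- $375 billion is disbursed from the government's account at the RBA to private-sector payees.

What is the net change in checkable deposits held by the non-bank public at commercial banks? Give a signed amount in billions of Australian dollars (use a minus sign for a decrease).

RBA balance sheet:
  Assets:      Loans to banks +$399B
  Liabilities: Bank reserves +$1219B, Currency in circulation −$445B, Government deposits −$375B
Commercial banking system:
  Assets:      Reserves at CB +$1219B
  Liabilities: Checkable deposits +$820B, Borrowings from CB +$399B
So the change in checkable deposits held by the non-bank public at commercial banks is +$820 billion.

+$820 billion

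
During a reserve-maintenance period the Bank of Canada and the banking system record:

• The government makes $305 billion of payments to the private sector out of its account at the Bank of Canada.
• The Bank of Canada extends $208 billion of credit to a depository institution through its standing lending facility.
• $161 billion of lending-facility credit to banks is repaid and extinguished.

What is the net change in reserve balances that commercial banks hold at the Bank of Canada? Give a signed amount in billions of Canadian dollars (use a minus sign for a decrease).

+$352 billion

Bank of Canada balance sheet:
  Assets:      Loans to banks +$47B
  Liabilities: Bank reserves +$352B, Government deposits −$305B
So the change in reserve balances that commercial banks hold at the Bank of Canada is +$352 billion.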